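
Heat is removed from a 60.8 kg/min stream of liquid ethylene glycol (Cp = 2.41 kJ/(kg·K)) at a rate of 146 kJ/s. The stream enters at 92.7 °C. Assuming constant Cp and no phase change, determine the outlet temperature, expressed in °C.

T_out = 32.9 °C

Q = 146 kJ/s = 8760 kJ/min
ΔT = Q/(ṁ·Cp) = 8760/(60.8×2.41) = 59.784 K
T_out = 92.7 − 59.784 = 32.916 °C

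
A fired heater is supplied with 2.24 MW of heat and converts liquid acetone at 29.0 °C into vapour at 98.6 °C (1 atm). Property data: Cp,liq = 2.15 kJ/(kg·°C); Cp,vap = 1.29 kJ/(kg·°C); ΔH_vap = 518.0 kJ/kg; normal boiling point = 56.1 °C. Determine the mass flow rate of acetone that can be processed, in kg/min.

ṁ = 213 kg/min

Δh = 2.15×(56.1−29.0) + 518.0 + 1.29×(98.6−56.1) = 631.09 kJ/kg
Q = 2.24 MW = 2240 kJ/s = 134400 kJ/min
ṁ = Q/Δh = 134400 / 631.09 = 212.96 kg/min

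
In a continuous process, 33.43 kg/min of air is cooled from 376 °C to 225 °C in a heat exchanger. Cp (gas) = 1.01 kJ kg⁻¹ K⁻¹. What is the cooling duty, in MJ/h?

Q_c = 306 MJ/h

Q = ṁ·Cp·ΔT = 33.43 × 1.01 × (225 − 376) = -5098.4 kJ/min
Converting: 5098.4 / 60 s = 84.973 kW
Cooling duty = 305.9 MJ/h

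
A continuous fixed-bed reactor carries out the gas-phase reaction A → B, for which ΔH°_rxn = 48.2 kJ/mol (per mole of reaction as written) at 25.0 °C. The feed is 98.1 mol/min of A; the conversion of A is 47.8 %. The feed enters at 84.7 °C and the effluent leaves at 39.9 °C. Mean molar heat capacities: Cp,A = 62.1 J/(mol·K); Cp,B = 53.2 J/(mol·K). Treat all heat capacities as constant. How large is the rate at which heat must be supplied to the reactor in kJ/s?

Extent of reaction ξ = 0.478 × 98.1 = 46.892 mol/min
Reaction term: ξ·ΔH°_rxn = 46.892 × 48.2 = 2260.2 kJ/min
Sensible, feed 84.7→25 °C: -363.69 kJ/min
Outlet flows (mol/min): A 51.208, B 46.892
Sensible, products 25→39.9 °C: 84.553 kJ/min
Q = ΔH = 1981 kJ/min = 33.017 kW
Heat supplied = 33.017 kJ/s

Q_in = 33.0 kJ/s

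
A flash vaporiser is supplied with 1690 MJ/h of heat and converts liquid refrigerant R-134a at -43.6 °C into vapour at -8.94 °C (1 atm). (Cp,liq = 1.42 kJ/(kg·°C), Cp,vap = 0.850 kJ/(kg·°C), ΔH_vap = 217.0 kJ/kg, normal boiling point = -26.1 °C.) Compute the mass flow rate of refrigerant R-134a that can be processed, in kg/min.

ṁ = 110 kg/min

Δh = 1.42×(-26.1−-43.6) + 217.0 + 0.850×(-8.94−-26.1) = 256.44 kJ/kg
Q = 1690 MJ/h = 469.44 kJ/s = 28167 kJ/min
ṁ = Q/Δh = 28167 / 256.44 = 109.84 kg/min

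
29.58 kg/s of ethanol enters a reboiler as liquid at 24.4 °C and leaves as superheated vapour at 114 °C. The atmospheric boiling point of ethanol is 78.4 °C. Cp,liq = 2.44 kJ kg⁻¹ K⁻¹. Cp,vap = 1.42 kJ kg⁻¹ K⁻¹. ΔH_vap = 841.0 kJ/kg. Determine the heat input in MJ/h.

liquid 24.4→78.4 °C: 131.76 kJ/kg
vaporisation at 78.4 °C: 841 kJ/kg
vapour 78.4→114 °C: 50.552 kJ/kg
Δh = 131.76 + 841 + 50.552 = 1023.3 kJ/kg
Q = ṁ·Δh = 29.58 kg/s × 1023.3 kJ/kg = 30270 kJ/s
|Q| = 30270 kW = 108970 MJ/h

Q = 109000 MJ/h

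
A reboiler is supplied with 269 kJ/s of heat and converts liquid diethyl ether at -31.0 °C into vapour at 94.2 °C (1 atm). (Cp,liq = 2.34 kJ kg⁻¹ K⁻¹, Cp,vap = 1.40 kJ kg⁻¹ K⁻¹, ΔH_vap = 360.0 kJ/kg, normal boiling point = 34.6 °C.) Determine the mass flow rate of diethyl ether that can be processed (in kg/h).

Δh = 2.34×(34.6−-31.0) + 360.0 + 1.40×(94.2−34.6) = 596.94 kJ/kg
Q = 269 kJ/s = 269 kJ/s = 968400 kJ/h
ṁ = Q/Δh = 968400 / 596.94 = 1622.3 kg/h

ṁ = 1620 kg/h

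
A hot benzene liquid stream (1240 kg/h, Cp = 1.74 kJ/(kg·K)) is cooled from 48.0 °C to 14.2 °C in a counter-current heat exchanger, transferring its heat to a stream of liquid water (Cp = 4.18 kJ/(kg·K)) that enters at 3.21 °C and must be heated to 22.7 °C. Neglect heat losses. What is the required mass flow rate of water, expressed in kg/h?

ṁ_c = 895 kg/h

Heat released by hot stream: Q = 1240 × 1.74 × (48.0 − 14.2) = 72927 kJ/h
Energy balance on cold side (adiabatic exchanger): Q = ṁ_c·Cp_c·(T_c,out − T_c,in)
ṁ_c = 72927 / [4.18 × (22.7 − 3.21)] = 895.16 kg/h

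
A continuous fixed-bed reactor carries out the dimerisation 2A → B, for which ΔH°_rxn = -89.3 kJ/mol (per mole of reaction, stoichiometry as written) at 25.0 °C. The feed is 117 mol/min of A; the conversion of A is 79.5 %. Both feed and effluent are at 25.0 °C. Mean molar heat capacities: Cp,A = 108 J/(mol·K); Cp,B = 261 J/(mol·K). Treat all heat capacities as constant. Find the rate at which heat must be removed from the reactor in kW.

Extent of reaction ξ = 0.795 × 117 / 2 = 46.508 mol/min
Reaction term: ξ·ΔH°_rxn = 46.508 × -89.3 = -4153.1 kJ/min
Q = ΔH = -4153.1 kJ/min = -69.219 kW
Heat removed = 69.219 kW

Q_out = 69.2 kW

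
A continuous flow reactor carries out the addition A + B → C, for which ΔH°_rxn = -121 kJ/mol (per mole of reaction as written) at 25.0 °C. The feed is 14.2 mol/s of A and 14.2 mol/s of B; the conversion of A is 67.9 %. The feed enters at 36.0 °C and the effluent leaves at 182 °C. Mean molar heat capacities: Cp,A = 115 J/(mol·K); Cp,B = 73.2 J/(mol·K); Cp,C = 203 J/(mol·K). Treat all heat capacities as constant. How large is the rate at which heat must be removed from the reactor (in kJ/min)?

Extent of reaction ξ = 0.679 × 14.2 = 9.6418 mol/s
Reaction term: ξ·ΔH°_rxn = 9.6418 × -121 = -1166.7 kJ/s
Sensible, feed 36.0→25 °C: -29.397 kJ/s
Outlet flows (mol/s): A 4.5582, B 4.5582, C 9.6418
Sensible, products 25→182 °C: 441.98 kJ/s
Q = ΔH = -754.08 kJ/s = -754.08 kW
Heat removed = 45245 kJ/min

Q_out = 45200 kJ/min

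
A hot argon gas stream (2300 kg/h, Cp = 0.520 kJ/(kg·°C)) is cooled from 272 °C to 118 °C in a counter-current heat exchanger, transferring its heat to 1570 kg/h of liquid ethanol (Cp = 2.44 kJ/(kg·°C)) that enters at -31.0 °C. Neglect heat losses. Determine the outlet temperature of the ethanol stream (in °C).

T_c,out = 17.1 °C

Heat released by hot stream: Q = 2300 × 0.520 × (272 − 118) = 184180 kJ/h
Energy balance on cold side (adiabatic exchanger): Q = ṁ_c·Cp_c·(T_c,out − T_c,in)
T_c,out = -31.0 + 184180/(1570 × 2.44) = 17.08 °C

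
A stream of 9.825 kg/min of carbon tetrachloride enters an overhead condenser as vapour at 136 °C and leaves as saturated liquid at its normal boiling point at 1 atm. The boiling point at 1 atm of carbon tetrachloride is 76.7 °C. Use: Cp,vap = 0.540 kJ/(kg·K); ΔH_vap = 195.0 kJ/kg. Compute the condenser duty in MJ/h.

Q_c = 134 MJ/h

vapour 136→76.7 °C: -32.022 kJ/kg
condensation at 76.7 °C: -195 kJ/kg
Δh = -32.022 + -195 = -227.02 kJ/kg
Q = ṁ·Δh = 9.825 kg/min × -227.02 kJ/kg = -2230.5 kJ/min
|Q| = 37.175 kW = 133.83 MJ/h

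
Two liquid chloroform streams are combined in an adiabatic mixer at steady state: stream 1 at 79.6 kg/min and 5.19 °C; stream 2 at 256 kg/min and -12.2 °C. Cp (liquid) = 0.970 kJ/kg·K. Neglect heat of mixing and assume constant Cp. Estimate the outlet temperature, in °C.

T_out = -8.08 °C

No heat crosses the boundary, so H_out = H_in.
T_out = Σ ṁᵢCp,ᵢTᵢ / Σ ṁᵢCp,ᵢ
      = -2628.8 / 325.53 = -8.0753 °C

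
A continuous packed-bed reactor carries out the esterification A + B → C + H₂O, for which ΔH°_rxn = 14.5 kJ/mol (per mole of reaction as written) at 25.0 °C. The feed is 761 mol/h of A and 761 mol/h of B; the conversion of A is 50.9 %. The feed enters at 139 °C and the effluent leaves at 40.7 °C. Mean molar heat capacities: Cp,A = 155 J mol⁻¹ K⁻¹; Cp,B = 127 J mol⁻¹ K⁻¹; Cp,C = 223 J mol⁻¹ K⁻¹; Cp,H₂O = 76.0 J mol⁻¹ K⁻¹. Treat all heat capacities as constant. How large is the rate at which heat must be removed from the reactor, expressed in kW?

Q_out = 4.27 kW

Extent of reaction ξ = 0.509 × 761 = 387.35 mol/h
Reaction term: ξ·ΔH°_rxn = 387.35 × 14.5 = 5616.6 kJ/h
Sensible, feed 139→25 °C: -24465 kJ/h
Outlet flows (mol/h): A 373.65, B 373.65, C 387.35, H₂O 387.35
Sensible, products 25→40.7 °C: 3472.6 kJ/h
Q = ΔH = -15375 kJ/h = -4.271 kW
Heat removed = 4.271 kW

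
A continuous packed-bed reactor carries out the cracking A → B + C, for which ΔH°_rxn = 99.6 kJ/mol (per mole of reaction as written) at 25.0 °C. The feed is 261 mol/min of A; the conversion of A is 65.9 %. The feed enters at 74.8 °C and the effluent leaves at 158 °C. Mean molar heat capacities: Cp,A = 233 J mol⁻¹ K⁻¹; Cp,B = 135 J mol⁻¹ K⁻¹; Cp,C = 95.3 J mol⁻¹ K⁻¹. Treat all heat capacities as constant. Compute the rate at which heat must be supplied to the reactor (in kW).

Q_in = 369 kW

Extent of reaction ξ = 0.659 × 261 = 172 mol/min
Reaction term: ξ·ΔH°_rxn = 172 × 99.6 = 17131 kJ/min
Sensible, feed 74.8→25 °C: -3028.5 kJ/min
Outlet flows (mol/min): A 89.001, B 172, C 172
Sensible, products 25→158 °C: 8026.4 kJ/min
Q = ΔH = 22129 kJ/min = 368.82 kW
Heat supplied = 368.82 kW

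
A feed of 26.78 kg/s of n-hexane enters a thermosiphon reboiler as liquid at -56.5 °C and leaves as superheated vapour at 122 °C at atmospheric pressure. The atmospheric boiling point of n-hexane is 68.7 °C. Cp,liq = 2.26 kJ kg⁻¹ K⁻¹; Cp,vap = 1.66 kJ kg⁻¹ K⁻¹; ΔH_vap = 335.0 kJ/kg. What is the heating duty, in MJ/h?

Q = 68100 MJ/h

liquid -56.5→68.7 °C: 282.95 kJ/kg
vaporisation at 68.7 °C: 335 kJ/kg
vapour 68.7→122 °C: 88.478 kJ/kg
Δh = 282.95 + 335 + 88.478 = 706.43 kJ/kg
Q = ṁ·Δh = 26.78 kg/s × 706.43 kJ/kg = 18918 kJ/s
|Q| = 18918 kW = 68106 MJ/h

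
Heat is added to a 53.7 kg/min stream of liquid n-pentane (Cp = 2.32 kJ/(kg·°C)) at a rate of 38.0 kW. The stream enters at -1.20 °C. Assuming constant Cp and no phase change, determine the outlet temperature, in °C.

Q = 38.0 kW = 2280 kJ/min
ΔT = Q/(ṁ·Cp) = 2280/(53.7×2.32) = 18.301 K
T_out = -1.20 + 18.301 = 17.101 °C

T_out = 17.1 °C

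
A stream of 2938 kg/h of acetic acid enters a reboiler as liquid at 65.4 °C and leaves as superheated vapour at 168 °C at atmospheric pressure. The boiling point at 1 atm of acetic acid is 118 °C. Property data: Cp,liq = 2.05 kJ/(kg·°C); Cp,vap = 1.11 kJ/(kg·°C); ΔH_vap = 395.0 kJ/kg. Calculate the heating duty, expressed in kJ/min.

Q = 27300 kJ/min

liquid 65.4→118 °C: 107.83 kJ/kg
vaporisation at 118 °C: 395 kJ/kg
vapour 118→168 °C: 55.5 kJ/kg
Δh = 107.83 + 395 + 55.5 = 558.33 kJ/kg
Q = ṁ·Δh = 2938 kg/h × 558.33 kJ/kg = 1.6404e+06 kJ/h
|Q| = 455.66 kW = 27340 kJ/min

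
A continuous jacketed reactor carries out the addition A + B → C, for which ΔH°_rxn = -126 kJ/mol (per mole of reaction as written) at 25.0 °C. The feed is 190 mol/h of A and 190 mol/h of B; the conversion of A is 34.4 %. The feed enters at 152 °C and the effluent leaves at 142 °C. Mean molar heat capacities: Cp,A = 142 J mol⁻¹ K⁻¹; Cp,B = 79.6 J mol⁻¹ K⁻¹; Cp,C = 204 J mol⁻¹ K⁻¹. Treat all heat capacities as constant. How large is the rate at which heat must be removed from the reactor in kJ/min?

Q_out = 147 kJ/min

Extent of reaction ξ = 0.344 × 190 = 65.36 mol/h
Reaction term: ξ·ΔH°_rxn = 65.36 × -126 = -8235.4 kJ/h
Sensible, feed 152→25 °C: -5347.2 kJ/h
Outlet flows (mol/h): A 124.64, B 124.64, C 65.36
Sensible, products 25→142 °C: 4791.6 kJ/h
Q = ΔH = -8791 kJ/h = -2.4419 kW
Heat removed = 146.52 kJ/min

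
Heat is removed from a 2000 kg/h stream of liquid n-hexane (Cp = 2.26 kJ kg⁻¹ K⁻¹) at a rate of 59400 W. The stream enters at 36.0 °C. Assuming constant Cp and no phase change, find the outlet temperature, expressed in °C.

T_out = -11.3 °C

Q = 59400 W = 213840 kJ/h
ΔT = Q/(ṁ·Cp) = 213840/(2000×2.26) = 47.31 K
T_out = 36.0 − 47.31 = -11.31 °C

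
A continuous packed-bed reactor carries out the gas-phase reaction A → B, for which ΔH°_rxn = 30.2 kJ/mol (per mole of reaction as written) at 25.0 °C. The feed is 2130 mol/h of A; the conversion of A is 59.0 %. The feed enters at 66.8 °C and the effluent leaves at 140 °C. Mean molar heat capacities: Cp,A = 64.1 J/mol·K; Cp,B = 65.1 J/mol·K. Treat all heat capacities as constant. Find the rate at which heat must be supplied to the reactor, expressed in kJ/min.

Extent of reaction ξ = 0.590 × 2130 = 1256.7 mol/h
Reaction term: ξ·ΔH°_rxn = 1256.7 × 30.2 = 37952 kJ/h
Sensible, feed 66.8→25 °C: -5707.1 kJ/h
Outlet flows (mol/h): A 873.3, B 1256.7
Sensible, products 25→140 °C: 15846 kJ/h
Q = ΔH = 48091 kJ/h = 13.359 kW
Heat supplied = 801.52 kJ/min

Q_in = 802 kJ/min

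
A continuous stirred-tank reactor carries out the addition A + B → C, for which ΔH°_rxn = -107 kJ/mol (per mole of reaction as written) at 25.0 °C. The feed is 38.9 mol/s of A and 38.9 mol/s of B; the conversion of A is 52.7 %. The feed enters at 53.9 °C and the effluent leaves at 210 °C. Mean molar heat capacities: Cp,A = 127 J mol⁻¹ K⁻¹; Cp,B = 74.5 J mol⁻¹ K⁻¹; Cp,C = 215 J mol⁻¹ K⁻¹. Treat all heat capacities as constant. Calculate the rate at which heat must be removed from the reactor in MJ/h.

Q_out = 3310 MJ/h

Extent of reaction ξ = 0.527 × 38.9 = 20.5 mol/s
Reaction term: ξ·ΔH°_rxn = 20.5 × -107 = -2193.5 kJ/s
Sensible, feed 53.9→25 °C: -226.53 kJ/s
Outlet flows (mol/s): A 18.4, B 18.4, C 20.5
Sensible, products 25→210 °C: 1501.3 kJ/s
Q = ΔH = -918.77 kJ/s = -918.77 kW
Heat removed = 3307.6 MJ/h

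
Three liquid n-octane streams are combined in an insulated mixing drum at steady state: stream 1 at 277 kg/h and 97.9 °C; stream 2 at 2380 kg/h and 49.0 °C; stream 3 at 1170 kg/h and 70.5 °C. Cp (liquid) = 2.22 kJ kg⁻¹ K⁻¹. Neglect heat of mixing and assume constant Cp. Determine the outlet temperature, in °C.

T_out = 59.1 °C

No heat crosses the boundary, so H_out = H_in.
Σ ṁᵢCp,ᵢTᵢ = 277×2.22×97.9 + 2380×2.22×49.0 + 1170×2.22×70.5 = 502220
Σ ṁᵢCp,ᵢ = 277×2.22 + 2380×2.22 + 1170×2.22 = 8495.9
T_out = 502220 / 8495.9 = 59.112 °C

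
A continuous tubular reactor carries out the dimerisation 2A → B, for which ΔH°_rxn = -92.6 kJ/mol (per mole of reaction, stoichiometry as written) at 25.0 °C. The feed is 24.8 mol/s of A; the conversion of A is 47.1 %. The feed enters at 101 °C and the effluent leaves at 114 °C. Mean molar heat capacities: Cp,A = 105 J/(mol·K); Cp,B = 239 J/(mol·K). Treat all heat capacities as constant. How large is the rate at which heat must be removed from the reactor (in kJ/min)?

Q_out = 29500 kJ/min

Extent of reaction ξ = 0.471 × 24.8 / 2 = 5.8404 mol/s
Reaction term: ξ·ΔH°_rxn = 5.8404 × -92.6 = -540.82 kJ/s
Sensible, feed 101→25 °C: -197.9 kJ/s
Outlet flows (mol/s): A 13.119, B 5.8404
Sensible, products 25→114 °C: 246.83 kJ/s
Q = ΔH = -491.89 kJ/s = -491.89 kW
Heat removed = 29514 kJ/min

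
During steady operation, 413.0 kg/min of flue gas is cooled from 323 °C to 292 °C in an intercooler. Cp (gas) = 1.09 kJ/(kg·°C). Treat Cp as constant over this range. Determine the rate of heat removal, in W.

Q_c = 233000 W

Q = ṁ·Cp·ΔT = 413.0 × 1.09 × (292 − 323) = -13955 kJ/min
Converting: 13955 / 60 s = 232.59 kW
Cooling duty = 232590 W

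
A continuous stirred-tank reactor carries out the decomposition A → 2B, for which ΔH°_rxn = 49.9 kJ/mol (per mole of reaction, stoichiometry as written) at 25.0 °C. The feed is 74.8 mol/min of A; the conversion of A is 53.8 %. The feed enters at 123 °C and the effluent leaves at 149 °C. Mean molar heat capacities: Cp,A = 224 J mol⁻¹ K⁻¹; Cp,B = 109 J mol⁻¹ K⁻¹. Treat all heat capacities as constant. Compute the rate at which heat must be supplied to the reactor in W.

Extent of reaction ξ = 0.538 × 74.8 = 40.242 mol/min
Reaction term: ξ·ΔH°_rxn = 40.242 × 49.9 = 2008.1 kJ/min
Sensible, feed 123→25 °C: -1642 kJ/min
Outlet flows (mol/min): A 34.558, B 80.485
Sensible, products 25→149 °C: 2047.7 kJ/min
Q = ΔH = 2413.8 kJ/min = 40.23 kW
Heat supplied = 40230 W

Q_in = 40200 W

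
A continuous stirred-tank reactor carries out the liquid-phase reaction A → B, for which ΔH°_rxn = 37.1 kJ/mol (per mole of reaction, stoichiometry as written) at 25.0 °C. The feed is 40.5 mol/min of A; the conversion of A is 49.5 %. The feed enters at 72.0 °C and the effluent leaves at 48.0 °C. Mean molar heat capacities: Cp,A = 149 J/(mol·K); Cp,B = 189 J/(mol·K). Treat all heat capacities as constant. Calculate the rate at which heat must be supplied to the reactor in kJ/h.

Q_in = 37000 kJ/h

Extent of reaction ξ = 0.495 × 40.5 = 20.047 mol/min
Reaction term: ξ·ΔH°_rxn = 20.047 × 37.1 = 743.76 kJ/min
Sensible, feed 72.0→25 °C: -283.62 kJ/min
Outlet flows (mol/min): A 20.453, B 20.047
Sensible, products 25→48.0 °C: 157.24 kJ/min
Q = ΔH = 617.38 kJ/min = 10.29 kW
Heat supplied = 37043 kJ/h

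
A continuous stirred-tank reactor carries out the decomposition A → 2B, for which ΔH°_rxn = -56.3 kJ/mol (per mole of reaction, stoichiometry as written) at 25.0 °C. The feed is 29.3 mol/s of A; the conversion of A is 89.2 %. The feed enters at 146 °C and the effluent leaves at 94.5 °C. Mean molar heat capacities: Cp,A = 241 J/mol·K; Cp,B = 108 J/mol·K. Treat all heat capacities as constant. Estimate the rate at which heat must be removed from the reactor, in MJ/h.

Extent of reaction ξ = 0.892 × 29.3 = 26.136 mol/s
Reaction term: ξ·ΔH°_rxn = 26.136 × -56.3 = -1471.4 kJ/s
Sensible, feed 146→25 °C: -854.42 kJ/s
Outlet flows (mol/s): A 3.1644, B 52.271
Sensible, products 25→94.5 °C: 445.35 kJ/s
Q = ΔH = -1880.5 kJ/s = -1880.5 kW
Heat removed = 6769.8 MJ/h

Q_out = 6770 MJ/h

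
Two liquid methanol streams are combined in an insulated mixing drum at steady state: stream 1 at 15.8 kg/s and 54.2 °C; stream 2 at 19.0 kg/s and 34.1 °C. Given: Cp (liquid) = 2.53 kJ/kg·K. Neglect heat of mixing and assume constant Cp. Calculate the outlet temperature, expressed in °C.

T_out = 43.2 °C

No heat crosses the boundary, so H_out = H_in.
Σ ṁᵢCp,ᵢTᵢ = 15.8×2.53×54.2 + 19.0×2.53×34.1 = 3805.8
Σ ṁᵢCp,ᵢ = 15.8×2.53 + 19.0×2.53 = 88.044
T_out = 3805.8 / 88.044 = 43.226 °C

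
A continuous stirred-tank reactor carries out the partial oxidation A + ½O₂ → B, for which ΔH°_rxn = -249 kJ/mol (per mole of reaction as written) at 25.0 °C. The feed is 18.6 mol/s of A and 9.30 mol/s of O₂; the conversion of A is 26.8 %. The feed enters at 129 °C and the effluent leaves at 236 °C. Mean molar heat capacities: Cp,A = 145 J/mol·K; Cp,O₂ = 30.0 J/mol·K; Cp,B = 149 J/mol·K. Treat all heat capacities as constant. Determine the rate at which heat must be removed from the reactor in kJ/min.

Extent of reaction ξ = 0.268 × 18.6 = 4.9848 mol/s
Reaction term: ξ·ΔH°_rxn = 4.9848 × -249 = -1241.2 kJ/s
Sensible, feed 129→25 °C: -309.5 kJ/s
Outlet flows (mol/s): A 13.615, O₂ 6.8076, B 4.9848
Sensible, products 25→236 °C: 616.37 kJ/s
Q = ΔH = -934.35 kJ/s = -934.35 kW
Heat removed = 56061 kJ/min

Q_out = 56100 kJ/min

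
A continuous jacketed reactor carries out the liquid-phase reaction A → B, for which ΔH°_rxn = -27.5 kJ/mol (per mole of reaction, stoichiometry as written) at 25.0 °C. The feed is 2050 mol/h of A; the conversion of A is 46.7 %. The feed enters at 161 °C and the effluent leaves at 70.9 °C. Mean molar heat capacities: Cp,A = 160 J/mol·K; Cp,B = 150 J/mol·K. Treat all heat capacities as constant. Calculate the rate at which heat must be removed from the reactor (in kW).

Q_out = 15.6 kW

Extent of reaction ξ = 0.467 × 2050 = 957.35 mol/h
Reaction term: ξ·ΔH°_rxn = 957.35 × -27.5 = -26327 kJ/h
Sensible, feed 161→25 °C: -44608 kJ/h
Outlet flows (mol/h): A 1092.7, B 957.35
Sensible, products 25→70.9 °C: 14616 kJ/h
Q = ΔH = -56319 kJ/h = -15.644 kW
Heat removed = 15.644 kW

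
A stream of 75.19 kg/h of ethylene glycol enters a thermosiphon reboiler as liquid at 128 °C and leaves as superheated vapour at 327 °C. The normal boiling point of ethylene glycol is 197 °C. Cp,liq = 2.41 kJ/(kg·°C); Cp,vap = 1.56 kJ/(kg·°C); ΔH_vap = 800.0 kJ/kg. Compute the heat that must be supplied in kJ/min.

Q = 1470 kJ/min

liquid 128→197 °C: 166.29 kJ/kg
vaporisation at 197 °C: 800 kJ/kg
vapour 197→327 °C: 202.8 kJ/kg
Δh = 166.29 + 800 + 202.8 = 1169.1 kJ/kg
Q = ṁ·Δh = 75.19 kg/h × 1169.1 kJ/kg = 87904 kJ/h
|Q| = 24.418 kW = 1465.1 kJ/min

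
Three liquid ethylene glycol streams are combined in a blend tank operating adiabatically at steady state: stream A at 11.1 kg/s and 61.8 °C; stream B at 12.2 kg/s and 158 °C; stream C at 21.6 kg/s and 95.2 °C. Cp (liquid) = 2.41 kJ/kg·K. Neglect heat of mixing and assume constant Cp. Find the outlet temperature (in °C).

No heat crosses the boundary, so H_out = H_in.
T_out = Σ ṁᵢCp,ᵢTᵢ / Σ ṁᵢCp,ᵢ
      = 11254 / 108.21 = 104.01 °C

T_out = 104 °C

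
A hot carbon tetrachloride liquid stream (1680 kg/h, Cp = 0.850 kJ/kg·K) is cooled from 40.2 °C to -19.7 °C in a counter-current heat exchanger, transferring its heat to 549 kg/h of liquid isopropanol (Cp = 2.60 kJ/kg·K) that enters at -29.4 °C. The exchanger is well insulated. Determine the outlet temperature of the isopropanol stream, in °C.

Heat released by hot stream: Q = 1680 × 0.850 × (40.2 − -19.7) = 85537 kJ/h
Energy balance on cold side (adiabatic exchanger): Q = ṁ_c·Cp_c·(T_c,out − T_c,in)
T_c,out = -29.4 + 85537/(549 × 2.60) = 30.525 °C

T_c,out = 30.5 °C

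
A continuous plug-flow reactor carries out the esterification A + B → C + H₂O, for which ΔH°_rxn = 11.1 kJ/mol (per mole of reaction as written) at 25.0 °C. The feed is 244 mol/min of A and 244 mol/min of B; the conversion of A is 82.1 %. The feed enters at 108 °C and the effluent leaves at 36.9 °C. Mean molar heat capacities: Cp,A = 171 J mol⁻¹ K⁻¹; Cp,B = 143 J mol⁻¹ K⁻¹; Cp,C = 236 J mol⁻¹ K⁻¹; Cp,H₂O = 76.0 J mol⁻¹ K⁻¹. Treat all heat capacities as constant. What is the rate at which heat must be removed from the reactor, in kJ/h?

Q_out = 194000 kJ/h

Extent of reaction ξ = 0.821 × 244 = 200.32 mol/min
Reaction term: ξ·ΔH°_rxn = 200.32 × 11.1 = 2223.6 kJ/min
Sensible, feed 108→25 °C: -6359.1 kJ/min
Outlet flows (mol/min): A 43.676, B 43.676, C 200.32, H₂O 200.32
Sensible, products 25→36.9 °C: 906.96 kJ/min
Q = ΔH = -3228.6 kJ/min = -53.809 kW
Heat removed = 193710 kJ/h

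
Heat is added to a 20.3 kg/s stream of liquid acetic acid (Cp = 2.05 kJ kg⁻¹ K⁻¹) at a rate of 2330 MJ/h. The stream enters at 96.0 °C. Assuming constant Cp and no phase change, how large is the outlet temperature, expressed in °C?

T_out = 112 °C

Q = 2330 MJ/h = 647.22 kJ/s
ΔT = Q/(ṁ·Cp) = 647.22/(20.3×2.05) = 15.553 K
T_out = 96.0 + 15.553 = 111.55 °C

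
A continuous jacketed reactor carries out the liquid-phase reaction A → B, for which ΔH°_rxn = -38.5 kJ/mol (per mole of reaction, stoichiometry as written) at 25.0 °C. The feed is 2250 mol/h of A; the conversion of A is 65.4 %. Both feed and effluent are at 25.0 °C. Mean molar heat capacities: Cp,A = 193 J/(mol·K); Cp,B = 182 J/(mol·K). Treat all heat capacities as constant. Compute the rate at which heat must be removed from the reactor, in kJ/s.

Q_out = 15.7 kJ/s

Extent of reaction ξ = 0.654 × 2250 = 1471.5 mol/h
Reaction term: ξ·ΔH°_rxn = 1471.5 × -38.5 = -56653 kJ/h
Q = ΔH = -56653 kJ/h = -15.737 kW
Heat removed = 15.737 kJ/s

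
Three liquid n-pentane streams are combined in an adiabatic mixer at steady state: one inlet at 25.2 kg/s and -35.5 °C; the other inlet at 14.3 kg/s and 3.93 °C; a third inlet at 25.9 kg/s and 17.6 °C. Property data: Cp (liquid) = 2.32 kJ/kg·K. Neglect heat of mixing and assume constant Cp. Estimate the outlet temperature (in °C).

T_out = -5.85 °C

No heat crosses the boundary, so H_out = H_in.
Σ ṁᵢCp,ᵢTᵢ = 25.2×2.32×-35.5 + 14.3×2.32×3.93 + 25.9×2.32×17.6 = -887.54
Σ ṁᵢCp,ᵢ = 25.2×2.32 + 14.3×2.32 + 25.9×2.32 = 151.73
T_out = -887.54 / 151.73 = -5.8496 °C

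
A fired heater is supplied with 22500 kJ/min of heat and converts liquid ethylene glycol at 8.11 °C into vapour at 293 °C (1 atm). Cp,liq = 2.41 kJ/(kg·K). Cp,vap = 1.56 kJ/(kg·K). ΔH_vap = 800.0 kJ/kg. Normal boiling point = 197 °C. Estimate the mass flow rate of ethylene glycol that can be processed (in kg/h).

Δh = 2.41×(197−8.11) + 800.0 + 1.56×(293−197) = 1405 kJ/kg
Q = 22500 kJ/min = 375 kJ/s = 1.35e+06 kJ/h
ṁ = Q/Δh = 1.35e+06 / 1405 = 960.86 kg/h

ṁ = 961 kg/h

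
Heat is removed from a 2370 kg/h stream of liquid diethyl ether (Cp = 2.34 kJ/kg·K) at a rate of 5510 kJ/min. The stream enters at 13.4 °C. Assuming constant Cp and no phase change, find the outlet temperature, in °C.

T_out = -46.2 °C

Q = 5510 kJ/min = 330600 kJ/h
ΔT = Q/(ṁ·Cp) = 330600/(2370×2.34) = 59.613 K
T_out = 13.4 − 59.613 = -46.213 °C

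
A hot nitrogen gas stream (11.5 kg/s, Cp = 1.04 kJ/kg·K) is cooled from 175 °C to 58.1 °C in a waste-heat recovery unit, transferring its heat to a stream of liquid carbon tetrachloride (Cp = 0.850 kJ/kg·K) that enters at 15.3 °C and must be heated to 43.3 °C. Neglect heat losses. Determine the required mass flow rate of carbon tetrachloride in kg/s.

Heat released by hot stream: Q = 11.5 × 1.04 × (175 − 58.1) = 1398.1 kJ/s
Energy balance on cold side (adiabatic exchanger): Q = ṁ_c·Cp_c·(T_c,out − T_c,in)
ṁ_c = 1398.1 / [0.850 × (43.3 − 15.3)] = 58.745 kg/s

ṁ_c = 58.7 kg/s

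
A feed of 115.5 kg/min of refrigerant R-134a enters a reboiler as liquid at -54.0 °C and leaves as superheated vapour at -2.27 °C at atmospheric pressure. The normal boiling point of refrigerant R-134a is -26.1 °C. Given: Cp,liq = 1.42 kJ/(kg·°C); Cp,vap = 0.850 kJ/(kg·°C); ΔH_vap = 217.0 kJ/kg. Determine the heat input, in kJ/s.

liquid -54.0→-26.1 °C: 39.618 kJ/kg
vaporisation at -26.1 °C: 217 kJ/kg
vapour -26.1→-2.27 °C: 20.256 kJ/kg
Δh = 39.618 + 217 + 20.256 = 276.87 kJ/kg
Q = ṁ·Δh = 115.5 kg/min × 276.87 kJ/kg = 31979 kJ/min
|Q| = 532.98 kW

Q = 533 kJ/s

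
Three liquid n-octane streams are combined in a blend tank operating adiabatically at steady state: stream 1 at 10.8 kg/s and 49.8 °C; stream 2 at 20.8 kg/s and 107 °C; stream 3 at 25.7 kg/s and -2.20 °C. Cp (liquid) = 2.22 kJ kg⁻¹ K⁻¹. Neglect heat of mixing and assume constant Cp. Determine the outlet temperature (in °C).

No heat crosses the boundary, so H_out = H_in.
Σ ṁᵢCp,ᵢTᵢ = 10.8×2.22×49.8 + 20.8×2.22×107 + 25.7×2.22×-2.20 = 6009.3
Σ ṁᵢCp,ᵢ = 10.8×2.22 + 20.8×2.22 + 25.7×2.22 = 127.21
T_out = 6009.3 / 127.21 = 47.241 °C

T_out = 47.2 °C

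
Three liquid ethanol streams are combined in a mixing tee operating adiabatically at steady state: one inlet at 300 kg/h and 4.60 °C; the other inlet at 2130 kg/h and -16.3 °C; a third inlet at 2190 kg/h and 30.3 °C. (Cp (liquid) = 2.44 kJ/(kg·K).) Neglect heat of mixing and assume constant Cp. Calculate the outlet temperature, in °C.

T_out = 7.15 °C

No heat crosses the boundary, so H_out = H_in.
T_out = Σ ṁᵢCp,ᵢTᵢ / Σ ṁᵢCp,ᵢ
      = 80564 / 11273 = 7.1468 °C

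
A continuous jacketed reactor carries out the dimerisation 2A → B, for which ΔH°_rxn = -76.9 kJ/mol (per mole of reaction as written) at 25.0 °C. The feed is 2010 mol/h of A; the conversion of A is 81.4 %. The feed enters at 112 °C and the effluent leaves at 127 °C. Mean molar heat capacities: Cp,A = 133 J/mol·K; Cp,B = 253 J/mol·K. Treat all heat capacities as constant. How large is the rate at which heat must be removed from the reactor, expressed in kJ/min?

Q_out = 1000 kJ/min

Extent of reaction ξ = 0.814 × 2010 / 2 = 818.07 mol/h
Reaction term: ξ·ΔH°_rxn = 818.07 × -76.9 = -62910 kJ/h
Sensible, feed 112→25 °C: -23258 kJ/h
Outlet flows (mol/h): A 373.86, B 818.07
Sensible, products 25→127 °C: 26183 kJ/h
Q = ΔH = -59984 kJ/h = -16.662 kW
Heat removed = 999.74 kJ/min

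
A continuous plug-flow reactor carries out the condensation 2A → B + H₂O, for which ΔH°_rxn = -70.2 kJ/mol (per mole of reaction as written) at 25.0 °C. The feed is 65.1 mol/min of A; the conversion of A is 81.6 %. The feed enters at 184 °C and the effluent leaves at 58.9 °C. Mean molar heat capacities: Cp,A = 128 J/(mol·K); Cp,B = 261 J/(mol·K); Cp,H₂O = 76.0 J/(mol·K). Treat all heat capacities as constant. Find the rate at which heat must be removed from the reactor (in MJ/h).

Extent of reaction ξ = 0.816 × 65.1 / 2 = 26.561 mol/min
Reaction term: ξ·ΔH°_rxn = 26.561 × -70.2 = -1864.6 kJ/min
Sensible, feed 184→25 °C: -1324.9 kJ/min
Outlet flows (mol/min): A 11.978, B 26.561, H₂O 26.561
Sensible, products 25→58.9 °C: 355.42 kJ/min
Q = ΔH = -2834.1 kJ/min = -47.234 kW
Heat removed = 170.04 MJ/h

Q_out = 170 MJ/h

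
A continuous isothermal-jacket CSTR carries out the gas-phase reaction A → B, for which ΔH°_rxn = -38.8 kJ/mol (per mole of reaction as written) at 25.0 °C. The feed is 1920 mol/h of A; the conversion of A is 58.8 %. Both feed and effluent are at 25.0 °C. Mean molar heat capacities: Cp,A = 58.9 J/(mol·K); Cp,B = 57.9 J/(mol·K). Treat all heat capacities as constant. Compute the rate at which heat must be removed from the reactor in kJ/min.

Extent of reaction ξ = 0.588 × 1920 = 1129 mol/h
Reaction term: ξ·ΔH°_rxn = 1129 × -38.8 = -43804 kJ/h
Q = ΔH = -43804 kJ/h = -12.168 kW
Heat removed = 730.06 kJ/min

Q_out = 730 kJ/min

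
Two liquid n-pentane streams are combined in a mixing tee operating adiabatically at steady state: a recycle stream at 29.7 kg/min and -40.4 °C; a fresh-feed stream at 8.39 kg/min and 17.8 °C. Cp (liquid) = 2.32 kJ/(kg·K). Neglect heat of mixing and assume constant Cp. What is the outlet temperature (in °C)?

Energy balance with Q = 0: Σ ṁᵢCp,ᵢ(T_out − Tᵢ) = 0
T_out = Σ ṁᵢCp,ᵢTᵢ / Σ ṁᵢCp,ᵢ
      = -2437.2 / 88.369 = -27.58 °C

T_out = -27.6 °C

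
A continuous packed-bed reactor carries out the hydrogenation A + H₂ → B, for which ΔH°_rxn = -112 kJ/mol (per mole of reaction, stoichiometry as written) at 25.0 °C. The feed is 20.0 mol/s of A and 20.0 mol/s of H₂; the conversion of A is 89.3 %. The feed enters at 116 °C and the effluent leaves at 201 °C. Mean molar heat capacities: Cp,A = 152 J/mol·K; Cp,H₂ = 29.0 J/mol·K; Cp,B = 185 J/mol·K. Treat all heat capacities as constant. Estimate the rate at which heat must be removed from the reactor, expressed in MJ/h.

Extent of reaction ξ = 0.893 × 20.0 = 17.86 mol/s
Reaction term: ξ·ΔH°_rxn = 17.86 × -112 = -2000.3 kJ/s
Sensible, feed 116→25 °C: -329.42 kJ/s
Outlet flows (mol/s): A 2.14, H₂ 2.14, B 17.86
Sensible, products 25→201 °C: 649.69 kJ/s
Q = ΔH = -1680 kJ/s = -1680 kW
Heat removed = 6048.2 MJ/h

Q_out = 6050 MJ/h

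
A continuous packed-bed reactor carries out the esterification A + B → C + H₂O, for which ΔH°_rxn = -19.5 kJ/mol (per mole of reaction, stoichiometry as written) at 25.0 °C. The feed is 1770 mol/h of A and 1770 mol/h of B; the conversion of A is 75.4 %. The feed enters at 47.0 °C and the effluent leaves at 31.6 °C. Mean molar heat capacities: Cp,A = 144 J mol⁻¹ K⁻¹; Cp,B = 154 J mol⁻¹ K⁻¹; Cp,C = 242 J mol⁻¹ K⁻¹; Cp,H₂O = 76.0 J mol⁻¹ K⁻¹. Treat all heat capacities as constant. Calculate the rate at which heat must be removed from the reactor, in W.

Q_out = 9440 W

Extent of reaction ξ = 0.754 × 1770 = 1334.6 mol/h
Reaction term: ξ·ΔH°_rxn = 1334.6 × -19.5 = -26024 kJ/h
Sensible, feed 47.0→25 °C: -11604 kJ/h
Outlet flows (mol/h): A 435.42, B 435.42, C 1334.6, H₂O 1334.6
Sensible, products 25→31.6 °C: 3657.4 kJ/h
Q = ΔH = -33971 kJ/h = -9.4364 kW
Heat removed = 9436.4 W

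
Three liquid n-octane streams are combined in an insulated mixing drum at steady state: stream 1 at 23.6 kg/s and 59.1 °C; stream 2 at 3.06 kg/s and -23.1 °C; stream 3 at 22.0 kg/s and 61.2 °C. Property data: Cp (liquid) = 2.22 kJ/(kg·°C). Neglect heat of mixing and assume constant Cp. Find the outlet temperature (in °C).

T_out = 54.9 °C

No heat crosses the boundary, so H_out = H_in.
T_out = Σ ṁᵢCp,ᵢTᵢ / Σ ṁᵢCp,ᵢ
      = 5928.5 / 108.03 = 54.88 °C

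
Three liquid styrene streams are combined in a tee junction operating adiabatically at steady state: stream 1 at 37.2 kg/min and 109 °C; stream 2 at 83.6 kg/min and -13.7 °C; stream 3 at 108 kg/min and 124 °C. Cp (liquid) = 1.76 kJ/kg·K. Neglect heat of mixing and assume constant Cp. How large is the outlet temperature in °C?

No heat crosses the boundary, so H_out = H_in.
T_out = Σ ṁᵢCp,ᵢTᵢ / Σ ṁᵢCp,ᵢ
      = 28691 / 402.69 = 71.248 °C

T_out = 71.2 °C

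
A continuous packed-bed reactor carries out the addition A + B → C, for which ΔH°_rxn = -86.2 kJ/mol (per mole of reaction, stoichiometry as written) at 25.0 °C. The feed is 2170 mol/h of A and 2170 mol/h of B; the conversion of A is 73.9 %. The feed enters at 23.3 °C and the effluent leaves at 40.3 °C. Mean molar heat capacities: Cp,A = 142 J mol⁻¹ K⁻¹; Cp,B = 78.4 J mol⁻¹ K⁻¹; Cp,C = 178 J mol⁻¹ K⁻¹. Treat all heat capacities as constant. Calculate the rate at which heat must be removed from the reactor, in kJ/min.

Extent of reaction ξ = 0.739 × 2170 = 1603.6 mol/h
Reaction term: ξ·ΔH°_rxn = 1603.6 × -86.2 = -138230 kJ/h
Sensible, feed 23.3→25 °C: 813.06 kJ/h
Outlet flows (mol/h): A 566.37, B 566.37, C 1603.6
Sensible, products 25→40.3 °C: 6277.2 kJ/h
Q = ΔH = -131140 kJ/h = -36.429 kW
Heat removed = 2185.7 kJ/min

Q_out = 2190 kJ/min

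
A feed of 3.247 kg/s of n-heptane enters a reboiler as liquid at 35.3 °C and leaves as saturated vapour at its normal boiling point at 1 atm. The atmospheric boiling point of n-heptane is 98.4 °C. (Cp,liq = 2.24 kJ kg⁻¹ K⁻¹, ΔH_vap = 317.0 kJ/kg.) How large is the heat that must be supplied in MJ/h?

Q = 5360 MJ/h

liquid 35.3→98.4 °C: 141.34 kJ/kg
vaporisation at 98.4 °C: 317 kJ/kg
Δh = 141.34 + 317 = 458.34 kJ/kg
Q = ṁ·Δh = 3.247 kg/s × 458.34 kJ/kg = 1488.2 kJ/s
|Q| = 1488.2 kW = 5357.7 MJ/h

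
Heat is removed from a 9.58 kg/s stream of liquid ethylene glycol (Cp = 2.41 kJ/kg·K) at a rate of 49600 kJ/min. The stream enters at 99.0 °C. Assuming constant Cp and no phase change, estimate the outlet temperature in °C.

Q = 49600 kJ/min = 826.67 kJ/s
ΔT = Q/(ṁ·Cp) = 826.67/(9.58×2.41) = 35.805 K
T_out = 99.0 − 35.805 = 63.195 °C

T_out = 63.2 °C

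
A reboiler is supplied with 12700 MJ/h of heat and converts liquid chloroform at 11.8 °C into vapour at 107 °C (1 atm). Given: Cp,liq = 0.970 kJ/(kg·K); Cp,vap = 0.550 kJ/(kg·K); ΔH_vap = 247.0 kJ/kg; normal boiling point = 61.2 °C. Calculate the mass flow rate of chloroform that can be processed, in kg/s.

Δh = 0.970×(61.2−11.8) + 247.0 + 0.550×(107−61.2) = 320.11 kJ/kg
Q = 12700 MJ/h = 3527.8 kJ/s = 3527.8 kJ/s
ṁ = Q/Δh = 3527.8 / 320.11 = 11.021 kg/s

ṁ = 11.0 kg/s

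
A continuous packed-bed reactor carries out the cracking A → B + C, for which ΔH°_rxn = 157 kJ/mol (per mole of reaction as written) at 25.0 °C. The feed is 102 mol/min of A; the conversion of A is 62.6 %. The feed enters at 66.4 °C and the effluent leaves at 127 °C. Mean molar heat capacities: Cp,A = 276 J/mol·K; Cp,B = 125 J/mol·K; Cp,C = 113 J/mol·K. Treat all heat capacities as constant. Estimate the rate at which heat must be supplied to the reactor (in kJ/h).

Q_in = 689000 kJ/h

Extent of reaction ξ = 0.626 × 102 = 63.852 mol/min
Reaction term: ξ·ΔH°_rxn = 63.852 × 157 = 10025 kJ/min
Sensible, feed 66.4→25 °C: -1165.5 kJ/min
Outlet flows (mol/min): A 38.148, B 63.852, C 63.852
Sensible, products 25→127 °C: 2624 kJ/min
Q = ΔH = 11483 kJ/min = 191.39 kW
Heat supplied = 689000 kJ/h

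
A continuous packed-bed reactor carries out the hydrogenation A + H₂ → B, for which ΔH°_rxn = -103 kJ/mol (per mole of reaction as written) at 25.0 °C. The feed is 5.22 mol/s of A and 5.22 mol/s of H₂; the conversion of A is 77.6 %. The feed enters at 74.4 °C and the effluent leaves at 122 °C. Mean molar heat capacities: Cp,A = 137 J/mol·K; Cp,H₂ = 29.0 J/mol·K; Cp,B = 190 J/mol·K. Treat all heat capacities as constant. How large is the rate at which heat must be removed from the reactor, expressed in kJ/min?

Q_out = 22000 kJ/min

Extent of reaction ξ = 0.776 × 5.22 = 4.0507 mol/s
Reaction term: ξ·ΔH°_rxn = 4.0507 × -103 = -417.22 kJ/s
Sensible, feed 74.4→25 °C: -42.806 kJ/s
Outlet flows (mol/s): A 1.1693, H₂ 1.1693, B 4.0507
Sensible, products 25→122 °C: 93.483 kJ/s
Q = ΔH = -366.55 kJ/s = -366.55 kW
Heat removed = 21993 kJ/min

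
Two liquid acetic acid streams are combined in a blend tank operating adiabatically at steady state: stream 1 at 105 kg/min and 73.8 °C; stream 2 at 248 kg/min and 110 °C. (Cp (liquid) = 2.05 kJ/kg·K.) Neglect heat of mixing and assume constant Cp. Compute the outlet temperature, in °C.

T_out = 99.2 °C

Energy balance with Q = 0: Σ ṁᵢCp,ᵢ(T_out − Tᵢ) = 0
T_out = Σ ṁᵢCp,ᵢTᵢ / Σ ṁᵢCp,ᵢ
      = 71809 / 723.65 = 99.232 °C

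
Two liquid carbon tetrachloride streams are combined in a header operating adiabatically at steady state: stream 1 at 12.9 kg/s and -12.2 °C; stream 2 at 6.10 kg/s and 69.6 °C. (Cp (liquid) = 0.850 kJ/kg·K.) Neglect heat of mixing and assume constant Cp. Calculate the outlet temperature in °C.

Adiabatic, steady state ⇒ Σ ṁᵢCp,ᵢ(T_out − Tᵢ) = 0
T_out = Σ ṁᵢCp,ᵢTᵢ / Σ ṁᵢCp,ᵢ
      = 227.1 / 16.15 = 14.062 °C

T_out = 14.1 °C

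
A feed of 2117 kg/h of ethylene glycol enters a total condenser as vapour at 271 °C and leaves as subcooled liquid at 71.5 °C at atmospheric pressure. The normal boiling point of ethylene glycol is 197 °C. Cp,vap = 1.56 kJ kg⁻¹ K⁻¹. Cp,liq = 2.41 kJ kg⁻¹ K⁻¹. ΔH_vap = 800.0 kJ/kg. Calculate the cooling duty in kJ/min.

Q_c = 43000 kJ/min

vapour 271→197 °C: -115.44 kJ/kg
condensation at 197 °C: -800 kJ/kg
liquid 197→71.5 °C: -302.46 kJ/kg
Δh = -115.44 + -800 + -302.46 = -1217.9 kJ/kg
Q = ṁ·Δh = 2117 kg/h × -1217.9 kJ/kg = -2.5783e+06 kJ/h
|Q| = 716.19 kW = 42971 kJ/min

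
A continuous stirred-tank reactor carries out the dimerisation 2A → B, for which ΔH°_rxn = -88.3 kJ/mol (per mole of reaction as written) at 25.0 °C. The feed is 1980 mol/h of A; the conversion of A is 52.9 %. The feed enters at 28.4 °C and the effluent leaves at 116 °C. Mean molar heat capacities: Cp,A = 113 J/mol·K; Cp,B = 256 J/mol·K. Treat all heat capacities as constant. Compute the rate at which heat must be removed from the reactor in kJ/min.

Extent of reaction ξ = 0.529 × 1980 / 2 = 523.71 mol/h
Reaction term: ξ·ΔH°_rxn = 523.71 × -88.3 = -46244 kJ/h
Sensible, feed 28.4→25 °C: -760.72 kJ/h
Outlet flows (mol/h): A 932.58, B 523.71
Sensible, products 25→116 °C: 21790 kJ/h
Q = ΔH = -25214 kJ/h = -7.004 kW
Heat removed = 420.24 kJ/min

Q_out = 420 kJ/min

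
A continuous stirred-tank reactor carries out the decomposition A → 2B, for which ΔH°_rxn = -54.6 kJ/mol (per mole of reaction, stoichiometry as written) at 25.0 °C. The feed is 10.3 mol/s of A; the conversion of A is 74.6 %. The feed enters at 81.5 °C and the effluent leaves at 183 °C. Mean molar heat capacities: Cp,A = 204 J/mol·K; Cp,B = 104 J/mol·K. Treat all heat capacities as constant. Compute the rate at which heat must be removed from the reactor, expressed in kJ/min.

Extent of reaction ξ = 0.746 × 10.3 = 7.6838 mol/s
Reaction term: ξ·ΔH°_rxn = 7.6838 × -54.6 = -419.54 kJ/s
Sensible, feed 81.5→25 °C: -118.72 kJ/s
Outlet flows (mol/s): A 2.6162, B 15.368
Sensible, products 25→183 °C: 336.85 kJ/s
Q = ΔH = -201.41 kJ/s = -201.41 kW
Heat removed = 12084 kJ/min

Q_out = 12100 kJ/min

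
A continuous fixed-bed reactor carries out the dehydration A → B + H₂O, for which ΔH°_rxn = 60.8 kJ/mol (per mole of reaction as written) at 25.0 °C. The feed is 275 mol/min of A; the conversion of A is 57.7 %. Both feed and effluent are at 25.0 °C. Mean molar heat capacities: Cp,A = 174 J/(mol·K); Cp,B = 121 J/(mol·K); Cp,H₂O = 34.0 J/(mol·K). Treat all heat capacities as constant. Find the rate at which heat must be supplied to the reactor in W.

Extent of reaction ξ = 0.577 × 275 = 158.67 mol/min
Reaction term: ξ·ΔH°_rxn = 158.67 × 60.8 = 9647.4 kJ/min
Q = ΔH = 9647.4 kJ/min = 160.79 kW
Heat supplied = 160790 W

Q_in = 161000 W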